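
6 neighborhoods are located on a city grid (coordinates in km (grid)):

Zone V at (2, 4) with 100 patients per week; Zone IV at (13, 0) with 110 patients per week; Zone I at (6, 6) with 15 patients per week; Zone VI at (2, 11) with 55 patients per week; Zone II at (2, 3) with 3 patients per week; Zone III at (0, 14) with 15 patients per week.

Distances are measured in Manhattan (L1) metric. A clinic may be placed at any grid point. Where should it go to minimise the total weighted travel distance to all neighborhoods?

(2, 4)

Manhattan distance separates: Σwᵢ(|x−xᵢ|+|y−yᵢ|) = Σwᵢ|x−xᵢ| + Σwᵢ|y−yᵢ|, so x and y are optimised independently as 1-D weighted medians.
Total weight W = 298; half = 149.
x-coordinate, sorted with cumulative weight:
  x=0 (Zone III, w=15) cum 15
  x=2 (Zone V, w=100) cum 115
  x=2 (Zone VI, w=55) cum 170  ← median
  x=2 (Zone II, w=3) cum 173
  x=6 (Zone I, w=15) cum 188
  x=13 (Zone IV, w=110) cum 298
⇒ x* = 2
y-coordinate, sorted with cumulative weight:
  y=0 (Zone IV, w=110) cum 110
  y=3 (Zone II, w=3) cum 113
  y=4 (Zone V, w=100) cum 213  ← median
  y=6 (Zone I, w=15) cum 228
  y=11 (Zone VI, w=55) cum 283
  y=14 (Zone III, w=15) cum 298
⇒ y* = 4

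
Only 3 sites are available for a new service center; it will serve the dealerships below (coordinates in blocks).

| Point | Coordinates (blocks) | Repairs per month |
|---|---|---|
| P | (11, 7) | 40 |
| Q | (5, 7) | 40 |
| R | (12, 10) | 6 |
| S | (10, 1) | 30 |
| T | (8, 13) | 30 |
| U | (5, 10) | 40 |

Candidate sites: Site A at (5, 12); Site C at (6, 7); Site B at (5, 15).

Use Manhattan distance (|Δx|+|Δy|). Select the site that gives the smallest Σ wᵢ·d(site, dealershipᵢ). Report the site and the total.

Total weighted distance at each candidate:
  Site A (5, 12): total = 1374
  Site C (6, 7): total = 994
  Site B (5, 15): total = 1872
Minimum is at Site C with total 994 blocks.

Site C, total 994 blocks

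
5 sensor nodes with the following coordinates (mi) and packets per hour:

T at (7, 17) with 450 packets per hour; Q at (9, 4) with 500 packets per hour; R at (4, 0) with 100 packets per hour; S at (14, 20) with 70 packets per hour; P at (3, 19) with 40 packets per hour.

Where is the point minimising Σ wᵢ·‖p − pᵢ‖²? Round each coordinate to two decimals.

The minimiser of Σwᵢ‖p−pᵢ‖² is the weighted centroid p* = (Σwᵢpᵢ)/(Σwᵢ).
Σwᵢ = 1160.
Σwᵢxᵢ = 450·7 + 500·9 + 100·4 + 70·14 + 40·3 = 9150.
Σwᵢyᵢ = 450·17 + 500·4 + 100·0 + 70·20 + 40·19 = 11810.
x* = 9150/1160 = 7.89, y* = 11810/1160 = 10.18.

(7.89, 10.18)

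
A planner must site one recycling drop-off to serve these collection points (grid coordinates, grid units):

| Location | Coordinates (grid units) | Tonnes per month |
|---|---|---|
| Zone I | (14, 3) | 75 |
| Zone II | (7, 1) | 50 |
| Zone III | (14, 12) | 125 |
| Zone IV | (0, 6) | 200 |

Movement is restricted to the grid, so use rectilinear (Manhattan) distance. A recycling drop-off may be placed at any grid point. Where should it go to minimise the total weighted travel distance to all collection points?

Manhattan distance separates: Σwᵢ(|x−xᵢ|+|y−yᵢ|) = Σwᵢ|x−xᵢ| + Σwᵢ|y−yᵢ|, so x and y are optimised independently as 1-D weighted medians.
Total weight W = 450; half = 225.
x-coordinate, sorted with cumulative weight:
  x=0 (Zone IV, w=200) cum 200
  x=7 (Zone II, w=50) cum 250  ← median
  x=14 (Zone I, w=75) cum 325
  x=14 (Zone III, w=125) cum 450
⇒ x* = 7
y-coordinate, sorted with cumulative weight:
  y=1 (Zone II, w=50) cum 50
  y=3 (Zone I, w=75) cum 125
  y=6 (Zone IV, w=200) cum 325  ← median
  y=12 (Zone III, w=125) cum 450
⇒ y* = 6

(7, 6)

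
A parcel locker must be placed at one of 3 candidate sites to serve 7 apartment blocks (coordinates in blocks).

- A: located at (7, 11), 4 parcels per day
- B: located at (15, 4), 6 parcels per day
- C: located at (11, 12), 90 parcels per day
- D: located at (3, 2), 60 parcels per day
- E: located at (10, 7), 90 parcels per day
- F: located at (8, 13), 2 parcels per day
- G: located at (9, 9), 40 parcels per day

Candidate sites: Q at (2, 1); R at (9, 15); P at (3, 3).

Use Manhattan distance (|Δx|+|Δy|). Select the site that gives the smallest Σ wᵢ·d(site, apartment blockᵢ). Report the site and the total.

R, total 2772 blocks

Total weighted distance at each candidate:
  Q (2, 1): total = 3972
  R (9, 15): total = 2772
  P (3, 3): total = 3216
Minimum is at R with total 2772 blocks.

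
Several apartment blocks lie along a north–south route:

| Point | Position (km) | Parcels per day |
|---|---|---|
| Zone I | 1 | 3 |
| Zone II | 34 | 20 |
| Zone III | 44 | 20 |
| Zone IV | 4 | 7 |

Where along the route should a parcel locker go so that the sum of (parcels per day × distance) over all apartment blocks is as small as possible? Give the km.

x = 34

For a sum of weighted absolute distances on a line, the optimum is the weighted median (not the mean). Total weight W = 50; half-weight = 25.
Sort by position and accumulate weight:
  km 1 (Zone I, w=3) → cum 3
  km 4 (Zone IV, w=7) → cum 10
  km 34 (Zone II, w=20) → cum 30  ≥ 25 → median here
  km 44 (Zone III, w=20) → cum 50
Optimal location: km 34.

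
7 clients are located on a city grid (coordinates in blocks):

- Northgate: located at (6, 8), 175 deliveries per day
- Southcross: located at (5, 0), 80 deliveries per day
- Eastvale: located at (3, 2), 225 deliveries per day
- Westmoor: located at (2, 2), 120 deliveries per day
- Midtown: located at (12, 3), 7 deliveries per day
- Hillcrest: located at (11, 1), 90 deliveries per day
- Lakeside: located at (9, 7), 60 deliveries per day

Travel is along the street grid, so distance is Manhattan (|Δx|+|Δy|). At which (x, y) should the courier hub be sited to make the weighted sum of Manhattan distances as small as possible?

Manhattan distance separates: Σwᵢ(|x−xᵢ|+|y−yᵢ|) = Σwᵢ|x−xᵢ| + Σwᵢ|y−yᵢ|, so x and y are optimised independently as 1-D weighted medians.
Total weight W = 757; half = 378.5.
x-coordinate, sorted with cumulative weight:
  x=2 (Westmoor, w=120) cum 120
  x=3 (Eastvale, w=225) cum 345
  x=5 (Southcross, w=80) cum 425  ← median
  x=6 (Northgate, w=175) cum 600
  x=9 (Lakeside, w=60) cum 660
  x=11 (Hillcrest, w=90) cum 750
  x=12 (Midtown, w=7) cum 757
⇒ x* = 5
y-coordinate, sorted with cumulative weight:
  y=0 (Southcross, w=80) cum 80
  y=1 (Hillcrest, w=90) cum 170
  y=2 (Eastvale, w=225) cum 395  ← median
  y=2 (Westmoor, w=120) cum 515
  y=3 (Midtown, w=7) cum 522
  y=7 (Lakeside, w=60) cum 582
  y=8 (Northgate, w=175) cum 757
⇒ y* = 2

(5, 2)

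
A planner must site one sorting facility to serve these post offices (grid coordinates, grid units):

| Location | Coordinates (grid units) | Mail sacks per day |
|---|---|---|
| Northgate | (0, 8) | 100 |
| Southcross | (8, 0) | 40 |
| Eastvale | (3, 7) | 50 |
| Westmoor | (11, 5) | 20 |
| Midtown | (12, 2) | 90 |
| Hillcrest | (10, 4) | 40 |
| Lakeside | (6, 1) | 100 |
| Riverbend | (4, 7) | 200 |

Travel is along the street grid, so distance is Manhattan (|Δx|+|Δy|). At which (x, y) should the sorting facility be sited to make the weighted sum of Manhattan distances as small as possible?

(4, 7)

Manhattan distance separates: Σwᵢ(|x−xᵢ|+|y−yᵢ|) = Σwᵢ|x−xᵢ| + Σwᵢ|y−yᵢ|, so x and y are optimised independently as 1-D weighted medians.
Total weight W = 640; half = 320.
x-coordinate, sorted with cumulative weight:
  x=0 (Northgate, w=100) cum 100
  x=3 (Eastvale, w=50) cum 150
  x=4 (Riverbend, w=200) cum 350  ← median
  x=6 (Lakeside, w=100) cum 450
  x=8 (Southcross, w=40) cum 490
  x=10 (Hillcrest, w=40) cum 530
  x=11 (Westmoor, w=20) cum 550
  x=12 (Midtown, w=90) cum 640
⇒ x* = 4
y-coordinate, sorted with cumulative weight:
  y=0 (Southcross, w=40) cum 40
  y=1 (Lakeside, w=100) cum 140
  y=2 (Midtown, w=90) cum 230
  y=4 (Hillcrest, w=40) cum 270
  y=5 (Westmoor, w=20) cum 290
  y=7 (Eastvale, w=50) cum 340  ← median
  y=7 (Riverbend, w=200) cum 540
  y=8 (Northgate, w=100) cum 640
⇒ y* = 7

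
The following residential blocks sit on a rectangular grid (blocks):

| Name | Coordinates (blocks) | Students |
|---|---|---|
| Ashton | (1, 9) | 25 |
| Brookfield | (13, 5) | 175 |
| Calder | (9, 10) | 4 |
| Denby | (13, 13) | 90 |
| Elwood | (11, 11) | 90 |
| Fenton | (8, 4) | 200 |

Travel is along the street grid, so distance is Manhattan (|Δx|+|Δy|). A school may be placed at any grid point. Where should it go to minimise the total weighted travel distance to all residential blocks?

Manhattan distance separates: Σwᵢ(|x−xᵢ|+|y−yᵢ|) = Σwᵢ|x−xᵢ| + Σwᵢ|y−yᵢ|, so x and y are optimised independently as 1-D weighted medians.
Total weight W = 584; half = 292.
x-coordinate, sorted with cumulative weight:
  x=1 (Ashton, w=25) cum 25
  x=8 (Fenton, w=200) cum 225
  x=9 (Calder, w=4) cum 229
  x=11 (Elwood, w=90) cum 319  ← median
  x=13 (Brookfield, w=175) cum 494
  x=13 (Denby, w=90) cum 584
⇒ x* = 11
y-coordinate, sorted with cumulative weight:
  y=4 (Fenton, w=200) cum 200
  y=5 (Brookfield, w=175) cum 375  ← median
  y=9 (Ashton, w=25) cum 400
  y=10 (Calder, w=4) cum 404
  y=11 (Elwood, w=90) cum 494
  y=13 (Denby, w=90) cum 584
⇒ y* = 5

(11, 5)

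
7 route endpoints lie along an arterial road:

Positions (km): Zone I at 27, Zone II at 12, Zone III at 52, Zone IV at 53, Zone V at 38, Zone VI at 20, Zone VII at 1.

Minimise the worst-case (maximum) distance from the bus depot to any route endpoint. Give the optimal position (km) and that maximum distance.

location 27, max distance 26

The 1-center on a line is the midpoint of the two extreme points: leftmost at 1, rightmost at 53.
Optimal location = (1 + 53)/2 = 27; maximum distance = (53 − 1)/2 = 26.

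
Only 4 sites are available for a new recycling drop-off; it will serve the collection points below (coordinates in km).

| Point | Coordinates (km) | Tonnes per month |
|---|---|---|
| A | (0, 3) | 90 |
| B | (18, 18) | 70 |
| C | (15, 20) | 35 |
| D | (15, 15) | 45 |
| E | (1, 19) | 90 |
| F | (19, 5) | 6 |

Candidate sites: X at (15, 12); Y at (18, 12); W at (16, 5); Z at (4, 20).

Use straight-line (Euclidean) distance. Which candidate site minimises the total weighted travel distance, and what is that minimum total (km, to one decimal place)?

Total weighted distance at each candidate:
  X (15, 12): total = 3916.0
  Y (18, 12): total = 4418.2
  W (16, 5): total = 5215.0
  Z (4, 20): total = 3902.4
Minimum is at Z with total 3902.4 km.

Z, total 3902.4 km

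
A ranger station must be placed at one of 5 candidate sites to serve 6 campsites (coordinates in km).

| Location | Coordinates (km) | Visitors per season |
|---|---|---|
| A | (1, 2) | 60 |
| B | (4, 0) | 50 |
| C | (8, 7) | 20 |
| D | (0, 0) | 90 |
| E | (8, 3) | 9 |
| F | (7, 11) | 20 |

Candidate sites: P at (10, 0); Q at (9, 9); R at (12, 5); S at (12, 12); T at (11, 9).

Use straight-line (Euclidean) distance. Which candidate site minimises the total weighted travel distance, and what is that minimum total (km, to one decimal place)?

Total weighted distance at each candidate:
  P (10, 0): total = 2159.3
  Q (9, 9): total = 2454.1
  R (12, 5): total = 2611.7
  S (12, 12): total = 3459.1
  T (11, 9): total = 2803.5
Minimum is at P with total 2159.3 km.

P, total 2159.3 km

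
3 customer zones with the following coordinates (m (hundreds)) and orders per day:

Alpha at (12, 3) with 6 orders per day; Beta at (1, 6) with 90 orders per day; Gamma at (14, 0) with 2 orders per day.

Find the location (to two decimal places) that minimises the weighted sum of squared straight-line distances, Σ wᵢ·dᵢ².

(1.94, 5.69)

The minimiser of Σwᵢ‖p−pᵢ‖² is the weighted centroid p* = (Σwᵢpᵢ)/(Σwᵢ).
Σwᵢ = 98.
Σwᵢxᵢ = 6·12 + 90·1 + 2·14 = 190.
Σwᵢyᵢ = 6·3 + 90·6 + 2·0 = 558.
x* = 190/98 = 1.94, y* = 558/98 = 5.69.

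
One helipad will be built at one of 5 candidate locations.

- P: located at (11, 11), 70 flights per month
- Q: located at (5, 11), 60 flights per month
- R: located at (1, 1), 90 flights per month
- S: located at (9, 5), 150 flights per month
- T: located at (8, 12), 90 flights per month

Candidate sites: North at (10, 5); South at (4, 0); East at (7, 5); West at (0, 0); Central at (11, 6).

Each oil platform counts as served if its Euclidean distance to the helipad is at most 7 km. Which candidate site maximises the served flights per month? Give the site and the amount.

Coverage radius r = 7 km; a point is covered iff (Δx)²+(Δy)² ≤ 7² = 49.
  North (10, 5): covers {P, S} → 220
  South (4, 0): covers {R} → 90
  East (7, 5): covers {Q, S} → 210
  West (0, 0): covers {R} → 90
  Central (11, 6): covers {P, S, T} → 310
Maximum coverage at Central: 310 flights per month.

Central, covering 310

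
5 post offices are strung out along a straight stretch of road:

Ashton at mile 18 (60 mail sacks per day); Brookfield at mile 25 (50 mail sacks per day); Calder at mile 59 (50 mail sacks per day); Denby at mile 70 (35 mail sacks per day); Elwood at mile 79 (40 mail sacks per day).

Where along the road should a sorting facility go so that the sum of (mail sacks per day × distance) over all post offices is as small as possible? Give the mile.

For a sum of weighted absolute distances on a line, the optimum is the weighted median (not the mean). Total weight W = 235; half-weight = 117.5.
Sort by position and accumulate weight:
  mile 18 (Ashton, w=60) → cum 60
  mile 25 (Brookfield, w=50) → cum 110
  mile 59 (Calder, w=50) → cum 160  ≥ 117.5 → median here
  mile 70 (Denby, w=35) → cum 195
  mile 79 (Elwood, w=40) → cum 235
Optimal location: mile 59.

x = 59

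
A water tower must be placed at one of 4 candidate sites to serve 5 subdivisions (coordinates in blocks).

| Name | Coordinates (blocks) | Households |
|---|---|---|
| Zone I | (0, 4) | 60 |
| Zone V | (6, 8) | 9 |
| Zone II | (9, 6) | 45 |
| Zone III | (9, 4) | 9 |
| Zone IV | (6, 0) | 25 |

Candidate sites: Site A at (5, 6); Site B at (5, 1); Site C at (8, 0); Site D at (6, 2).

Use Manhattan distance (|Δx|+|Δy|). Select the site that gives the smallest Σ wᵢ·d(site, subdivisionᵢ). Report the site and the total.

Total weighted distance at each candidate:
  Site A (5, 6): total = 856
  Site B (5, 1): total = 1070
  Site C (8, 0): total = 1220
  Site D (6, 2): total = 944
Minimum is at Site A with total 856 blocks.

Site A, total 856 blocks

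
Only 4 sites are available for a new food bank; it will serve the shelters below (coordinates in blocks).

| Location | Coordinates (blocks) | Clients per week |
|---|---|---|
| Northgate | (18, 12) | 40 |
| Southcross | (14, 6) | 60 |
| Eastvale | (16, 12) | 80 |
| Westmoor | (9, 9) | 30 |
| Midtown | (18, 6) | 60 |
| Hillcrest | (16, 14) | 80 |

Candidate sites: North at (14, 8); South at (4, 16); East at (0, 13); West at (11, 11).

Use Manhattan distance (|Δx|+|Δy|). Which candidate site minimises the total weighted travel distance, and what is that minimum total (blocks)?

Total weighted distance at each candidate:
  North (14, 8): total = 2100
  South (4, 16): total = 6120
  East (0, 13): total = 6630
  West (11, 11): total = 2760
Minimum is at North with total 2100 blocks.

North, total 2100 blocks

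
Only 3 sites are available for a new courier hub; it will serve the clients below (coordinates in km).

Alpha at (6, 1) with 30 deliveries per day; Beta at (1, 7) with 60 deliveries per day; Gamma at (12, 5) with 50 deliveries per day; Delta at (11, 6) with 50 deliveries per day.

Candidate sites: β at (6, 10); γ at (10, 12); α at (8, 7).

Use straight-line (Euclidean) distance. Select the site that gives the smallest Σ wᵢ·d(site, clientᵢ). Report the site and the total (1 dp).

α, total 991.5 km

Total weighted distance at each candidate:
  β (6, 10): total = 1330.5
  γ (10, 12): total = 1637.0
  α (8, 7): total = 991.5
Minimum is at α with total 991.5 km.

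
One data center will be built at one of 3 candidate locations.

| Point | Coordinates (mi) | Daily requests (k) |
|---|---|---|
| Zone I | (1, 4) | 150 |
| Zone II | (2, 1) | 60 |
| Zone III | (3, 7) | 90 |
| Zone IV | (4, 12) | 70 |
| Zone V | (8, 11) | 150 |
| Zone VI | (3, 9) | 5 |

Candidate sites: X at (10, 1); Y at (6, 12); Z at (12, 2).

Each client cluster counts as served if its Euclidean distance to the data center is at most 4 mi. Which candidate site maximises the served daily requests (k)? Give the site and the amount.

Coverage radius r = 4 mi; a point is covered iff (Δx)²+(Δy)² ≤ 4² = 16.
  X (10, 1): covers {none} → 0
  Y (6, 12): covers {Zone IV, Zone V} → 220
  Z (12, 2): covers {none} → 0
Maximum coverage at Y: 220 daily requests (k).

Y, covering 220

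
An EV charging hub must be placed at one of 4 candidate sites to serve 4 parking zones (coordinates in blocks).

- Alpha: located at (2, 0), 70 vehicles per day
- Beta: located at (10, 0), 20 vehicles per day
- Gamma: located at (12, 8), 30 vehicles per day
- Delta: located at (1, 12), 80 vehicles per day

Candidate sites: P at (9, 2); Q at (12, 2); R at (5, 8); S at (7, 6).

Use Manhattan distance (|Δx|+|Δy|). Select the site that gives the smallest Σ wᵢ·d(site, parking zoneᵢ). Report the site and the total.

R, total 1880 blocks

Total weighted distance at each candidate:
  P (9, 2): total = 2400
  Q (12, 2): total = 2780
  R (5, 8): total = 1880
  S (7, 6): total = 2120
Minimum is at R with total 1880 blocks.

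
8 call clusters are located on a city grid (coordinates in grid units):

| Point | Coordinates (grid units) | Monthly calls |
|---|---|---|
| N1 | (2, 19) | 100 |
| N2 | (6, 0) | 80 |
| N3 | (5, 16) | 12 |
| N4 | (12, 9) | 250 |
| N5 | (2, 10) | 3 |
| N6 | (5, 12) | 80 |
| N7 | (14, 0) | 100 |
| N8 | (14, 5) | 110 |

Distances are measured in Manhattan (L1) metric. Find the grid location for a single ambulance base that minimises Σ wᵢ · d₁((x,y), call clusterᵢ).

Manhattan distance separates: Σwᵢ(|x−xᵢ|+|y−yᵢ|) = Σwᵢ|x−xᵢ| + Σwᵢ|y−yᵢ|, so x and y are optimised independently as 1-D weighted medians.
Total weight W = 735; half = 367.5.
x-coordinate, sorted with cumulative weight:
  x=2 (N1, w=100) cum 100
  x=2 (N5, w=3) cum 103
  x=5 (N3, w=12) cum 115
  x=5 (N6, w=80) cum 195
  x=6 (N2, w=80) cum 275
  x=12 (N4, w=250) cum 525  ← median
  x=14 (N7, w=100) cum 625
  x=14 (N8, w=110) cum 735
⇒ x* = 12
y-coordinate, sorted with cumulative weight:
  y=0 (N2, w=80) cum 80
  y=0 (N7, w=100) cum 180
  y=5 (N8, w=110) cum 290
  y=9 (N4, w=250) cum 540  ← median
  y=10 (N5, w=3) cum 543
  y=12 (N6, w=80) cum 623
  y=16 (N3, w=12) cum 635
  y=19 (N1, w=100) cum 735
⇒ y* = 9

(12, 9)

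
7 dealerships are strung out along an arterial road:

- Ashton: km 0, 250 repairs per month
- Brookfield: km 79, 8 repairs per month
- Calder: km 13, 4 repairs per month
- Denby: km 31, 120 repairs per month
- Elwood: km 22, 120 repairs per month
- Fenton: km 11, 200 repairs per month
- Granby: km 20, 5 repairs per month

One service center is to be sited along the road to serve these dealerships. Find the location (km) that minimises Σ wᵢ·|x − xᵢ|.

For a sum of weighted absolute distances on a line, the optimum is the weighted median (not the mean). Total weight W = 707; half-weight = 353.5.
Sort by position and accumulate weight:
  km 0 (Ashton, w=250) → cum 250
  km 11 (Fenton, w=200) → cum 450  ≥ 353.5 → median here
  km 13 (Calder, w=4) → cum 454
  km 20 (Granby, w=5) → cum 459
  km 22 (Elwood, w=120) → cum 579
  km 31 (Denby, w=120) → cum 699
  km 79 (Brookfield, w=8) → cum 707
Optimal location: km 11.

x = 11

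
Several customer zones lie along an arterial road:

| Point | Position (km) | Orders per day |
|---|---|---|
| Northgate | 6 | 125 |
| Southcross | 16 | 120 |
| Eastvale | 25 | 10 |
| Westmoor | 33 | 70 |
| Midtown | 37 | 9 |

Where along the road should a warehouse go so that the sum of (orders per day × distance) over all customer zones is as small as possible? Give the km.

For a sum of weighted absolute distances on a line, the optimum is the weighted median (not the mean). Total weight W = 334; half-weight = 167.
Sort by position and accumulate weight:
  km 6 (Northgate, w=125) → cum 125
  km 16 (Southcross, w=120) → cum 245  ≥ 167 → median here
  km 25 (Eastvale, w=10) → cum 255
  km 33 (Westmoor, w=70) → cum 325
  km 37 (Midtown, w=9) → cum 334
Optimal location: km 16.

x = 16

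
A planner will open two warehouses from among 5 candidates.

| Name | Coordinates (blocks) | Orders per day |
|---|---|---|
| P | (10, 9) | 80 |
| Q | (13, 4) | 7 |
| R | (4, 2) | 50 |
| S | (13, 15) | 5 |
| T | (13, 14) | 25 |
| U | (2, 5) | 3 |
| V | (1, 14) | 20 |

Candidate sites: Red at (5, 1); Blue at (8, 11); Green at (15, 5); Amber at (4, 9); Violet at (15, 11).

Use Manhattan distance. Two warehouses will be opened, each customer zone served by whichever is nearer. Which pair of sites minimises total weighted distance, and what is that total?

{Red, Blue}, total 963

Evaluate every pair (each demand assigned to the nearer of the two):
  {Red, Blue}: total = 963
  {Blue, Amber}: total = 1177
  {Amber, Violet}: total = 1226
  {Red, Violet}: total = 1239
  {Red, Amber}: total = 1260
  {Green, Amber}: total = 1364
  {Blue, Violet}: total = 1424
  {Blue, Green}: total = 1472
  {Red, Green}: total = 1537
  {Green, Violet}: total = 1815
Best pair: {Red, Blue} with total 963.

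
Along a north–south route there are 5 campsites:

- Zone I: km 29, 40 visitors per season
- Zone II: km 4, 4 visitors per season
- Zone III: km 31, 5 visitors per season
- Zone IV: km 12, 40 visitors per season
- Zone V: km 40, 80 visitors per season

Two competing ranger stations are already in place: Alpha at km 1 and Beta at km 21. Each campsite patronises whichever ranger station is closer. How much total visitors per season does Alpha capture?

The indifferent point is the midpoint (1+21)/2 = 11; campsites left of it (closer to Alpha at 1) go to Alpha, those right go to Beta.
  Zone II at 4 (w=4) → Alpha
  Zone IV at 12 (w=40) → Beta
  Zone I at 29 (w=40) → Beta
  Zone III at 31 (w=5) → Beta
  Zone V at 40 (w=80) → Beta
Alpha captures 4; Beta captures 165.

4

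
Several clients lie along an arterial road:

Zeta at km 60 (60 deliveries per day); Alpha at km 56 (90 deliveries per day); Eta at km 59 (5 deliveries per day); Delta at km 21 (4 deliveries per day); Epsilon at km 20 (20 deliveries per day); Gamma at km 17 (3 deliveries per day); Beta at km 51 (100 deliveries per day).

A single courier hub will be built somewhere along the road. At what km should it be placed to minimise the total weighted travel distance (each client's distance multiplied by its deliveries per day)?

x = 56

For a sum of weighted absolute distances on a line, the optimum is the weighted median (not the mean). Total weight W = 282; half-weight = 141.
Sort by position and accumulate weight:
  km 17 (Gamma, w=3) → cum 3
  km 20 (Epsilon, w=20) → cum 23
  km 21 (Delta, w=4) → cum 27
  km 51 (Beta, w=100) → cum 127
  km 56 (Alpha, w=90) → cum 217  ≥ 141 → median here
  km 59 (Eta, w=5) → cum 222
  km 60 (Zeta, w=60) → cum 282
Optimal location: km 56.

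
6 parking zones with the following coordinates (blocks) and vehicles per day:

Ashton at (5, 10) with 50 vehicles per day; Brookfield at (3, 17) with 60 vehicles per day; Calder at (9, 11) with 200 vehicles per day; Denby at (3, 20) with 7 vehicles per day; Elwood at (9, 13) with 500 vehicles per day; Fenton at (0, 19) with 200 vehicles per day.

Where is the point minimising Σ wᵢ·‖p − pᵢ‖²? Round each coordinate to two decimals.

The minimiser of Σwᵢ‖p−pᵢ‖² is the weighted centroid p* = (Σwᵢpᵢ)/(Σwᵢ).
Σwᵢ = 1017.
Σwᵢxᵢ = 50·5 + 60·3 + 200·9 + 7·3 + 500·9 + 200·0 = 6751.
Σwᵢyᵢ = 50·10 + 60·17 + 200·11 + 7·20 + 500·13 + 200·19 = 14160.
x* = 6751/1017 = 6.64, y* = 14160/1017 = 13.92.

(6.64, 13.92)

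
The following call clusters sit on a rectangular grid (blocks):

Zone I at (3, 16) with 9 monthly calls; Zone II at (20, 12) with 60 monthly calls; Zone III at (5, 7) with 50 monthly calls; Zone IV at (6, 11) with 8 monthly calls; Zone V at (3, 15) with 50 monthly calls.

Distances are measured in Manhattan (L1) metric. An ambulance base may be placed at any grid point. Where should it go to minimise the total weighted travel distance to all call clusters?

(5, 12)

Manhattan distance separates: Σwᵢ(|x−xᵢ|+|y−yᵢ|) = Σwᵢ|x−xᵢ| + Σwᵢ|y−yᵢ|, so x and y are optimised independently as 1-D weighted medians.
Total weight W = 177; half = 88.5.
x-coordinate, sorted with cumulative weight:
  x=3 (Zone I, w=9) cum 9
  x=3 (Zone V, w=50) cum 59
  x=5 (Zone III, w=50) cum 109  ← median
  x=6 (Zone IV, w=8) cum 117
  x=20 (Zone II, w=60) cum 177
⇒ x* = 5
y-coordinate, sorted with cumulative weight:
  y=7 (Zone III, w=50) cum 50
  y=11 (Zone IV, w=8) cum 58
  y=12 (Zone II, w=60) cum 118  ← median
  y=15 (Zone V, w=50) cum 168
  y=16 (Zone I, w=9) cum 177
⇒ y* = 12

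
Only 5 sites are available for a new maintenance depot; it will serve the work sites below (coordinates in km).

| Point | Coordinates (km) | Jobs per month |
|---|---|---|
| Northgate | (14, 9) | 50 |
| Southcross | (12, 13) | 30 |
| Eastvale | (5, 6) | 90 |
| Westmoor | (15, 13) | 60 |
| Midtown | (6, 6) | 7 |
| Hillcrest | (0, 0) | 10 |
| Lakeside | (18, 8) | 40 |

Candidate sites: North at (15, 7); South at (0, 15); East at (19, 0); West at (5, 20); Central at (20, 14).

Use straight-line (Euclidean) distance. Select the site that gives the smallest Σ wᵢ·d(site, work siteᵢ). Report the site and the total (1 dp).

North, total 1932.9 km

Total weighted distance at each candidate:
  North (15, 7): total = 1932.9
  South (0, 15): total = 3959.4
  East (19, 0): total = 3757.4
  West (5, 20): total = 4012.1
  Central (20, 14): total = 3078.3
Minimum is at North with total 1932.9 km.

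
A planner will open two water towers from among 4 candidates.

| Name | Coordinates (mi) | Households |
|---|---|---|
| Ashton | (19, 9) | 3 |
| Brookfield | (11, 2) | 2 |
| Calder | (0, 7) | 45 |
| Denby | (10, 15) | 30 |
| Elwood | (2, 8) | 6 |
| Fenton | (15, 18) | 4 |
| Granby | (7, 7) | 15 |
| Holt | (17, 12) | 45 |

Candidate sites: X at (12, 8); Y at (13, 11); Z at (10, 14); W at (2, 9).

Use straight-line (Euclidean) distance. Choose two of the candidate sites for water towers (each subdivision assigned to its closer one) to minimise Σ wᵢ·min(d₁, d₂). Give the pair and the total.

{Y, W}, total 616.1

Evaluate every pair (each demand assigned to the nearer of the two):
  {Y, W}: total = 616.1
  {Z, W}: total = 651.0
  {X, W}: total = 791.4
  {Y, Z}: total = 996.0
  {X, Z}: total = 1055.5
  {X, Y}: total = 1074.2
Best pair: {Y, W} with total 616.1.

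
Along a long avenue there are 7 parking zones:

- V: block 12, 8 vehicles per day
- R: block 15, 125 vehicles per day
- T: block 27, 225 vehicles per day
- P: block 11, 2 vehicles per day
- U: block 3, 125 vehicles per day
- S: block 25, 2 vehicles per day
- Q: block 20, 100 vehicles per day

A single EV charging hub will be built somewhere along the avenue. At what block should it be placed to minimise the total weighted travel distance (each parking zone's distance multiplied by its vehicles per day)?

x = 20

For a sum of weighted absolute distances on a line, the optimum is the weighted median (not the mean). Total weight W = 587; half-weight = 293.5.
Sort by position and accumulate weight:
  block 3 (U, w=125) → cum 125
  block 11 (P, w=2) → cum 127
  block 12 (V, w=8) → cum 135
  block 15 (R, w=125) → cum 260
  block 20 (Q, w=100) → cum 360  ≥ 293.5 → median here
  block 25 (S, w=2) → cum 362
  block 27 (T, w=225) → cum 587
Optimal location: block 20.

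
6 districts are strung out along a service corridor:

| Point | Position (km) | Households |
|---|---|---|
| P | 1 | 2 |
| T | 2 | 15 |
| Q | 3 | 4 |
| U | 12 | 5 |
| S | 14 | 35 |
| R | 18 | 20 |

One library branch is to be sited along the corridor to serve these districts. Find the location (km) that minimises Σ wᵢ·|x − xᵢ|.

For a sum of weighted absolute distances on a line, the optimum is the weighted median (not the mean). Total weight W = 81; half-weight = 40.5.
Sort by position and accumulate weight:
  km 1 (P, w=2) → cum 2
  km 2 (T, w=15) → cum 17
  km 3 (Q, w=4) → cum 21
  km 12 (U, w=5) → cum 26
  km 14 (S, w=35) → cum 61  ≥ 40.5 → median here
  km 18 (R, w=20) → cum 81
Optimal location: km 14.

x = 14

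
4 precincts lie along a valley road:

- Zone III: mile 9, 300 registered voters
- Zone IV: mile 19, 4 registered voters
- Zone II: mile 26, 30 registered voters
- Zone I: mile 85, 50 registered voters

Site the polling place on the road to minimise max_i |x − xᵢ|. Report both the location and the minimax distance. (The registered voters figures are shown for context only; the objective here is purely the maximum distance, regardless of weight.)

The 1-center on a line is the midpoint of the two extreme points: leftmost at 9, rightmost at 85.
Optimal location = (9 + 85)/2 = 47; maximum distance = (85 − 9)/2 = 38.

location 47, max distance 38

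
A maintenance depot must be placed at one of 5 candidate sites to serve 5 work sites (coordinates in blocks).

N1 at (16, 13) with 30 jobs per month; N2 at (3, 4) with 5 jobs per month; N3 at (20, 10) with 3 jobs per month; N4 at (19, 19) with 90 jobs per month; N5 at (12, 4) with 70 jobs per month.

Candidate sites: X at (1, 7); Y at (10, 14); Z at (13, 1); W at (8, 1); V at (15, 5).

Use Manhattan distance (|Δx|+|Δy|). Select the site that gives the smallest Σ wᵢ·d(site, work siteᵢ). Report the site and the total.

V, total 2265 blocks

Total weighted distance at each candidate:
  X (1, 7): total = 4401
  Y (10, 14): total = 2437
  Z (13, 1): total = 3003
  W (8, 1): total = 3803
  V (15, 5): total = 2265
Minimum is at V with total 2265 blocks.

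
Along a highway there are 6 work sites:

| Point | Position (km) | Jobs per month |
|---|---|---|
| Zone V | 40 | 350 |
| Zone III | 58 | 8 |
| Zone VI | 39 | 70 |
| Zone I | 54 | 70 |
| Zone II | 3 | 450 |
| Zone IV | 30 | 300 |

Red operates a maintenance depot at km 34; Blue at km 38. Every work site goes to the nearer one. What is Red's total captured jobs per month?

750

The indifferent point is the midpoint (34+38)/2 = 36; work sites left of it (closer to Red at 34) go to Red, those right go to Blue.
  Zone II at 3 (w=450) → Red
  Zone IV at 30 (w=300) → Red
  Zone VI at 39 (w=70) → Blue
  Zone V at 40 (w=350) → Blue
  Zone I at 54 (w=70) → Blue
  Zone III at 58 (w=8) → Blue
Red captures 750; Blue captures 498.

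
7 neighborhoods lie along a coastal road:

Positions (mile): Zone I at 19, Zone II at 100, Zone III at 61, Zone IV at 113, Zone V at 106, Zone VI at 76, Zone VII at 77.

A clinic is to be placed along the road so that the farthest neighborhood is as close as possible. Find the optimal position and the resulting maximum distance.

location 66, max distance 47

The 1-center on a line is the midpoint of the two extreme points: leftmost at 19, rightmost at 113.
Optimal location = (19 + 113)/2 = 66; maximum distance = (113 − 19)/2 = 47.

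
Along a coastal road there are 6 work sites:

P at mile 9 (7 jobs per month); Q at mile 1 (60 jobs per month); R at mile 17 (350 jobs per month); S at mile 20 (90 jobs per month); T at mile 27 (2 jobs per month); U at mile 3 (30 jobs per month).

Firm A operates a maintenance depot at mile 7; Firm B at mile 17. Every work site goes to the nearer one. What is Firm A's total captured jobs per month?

The indifferent point is the midpoint (7+17)/2 = 12; work sites left of it (closer to Firm A at 7) go to Firm A, those right go to Firm B.
  Q at 1 (w=60) → Firm A
  U at 3 (w=30) → Firm A
  P at 9 (w=7) → Firm A
  R at 17 (w=350) → Firm B
  S at 20 (w=90) → Firm B
  T at 27 (w=2) → Firm B
Firm A captures 97; Firm B captures 442.

97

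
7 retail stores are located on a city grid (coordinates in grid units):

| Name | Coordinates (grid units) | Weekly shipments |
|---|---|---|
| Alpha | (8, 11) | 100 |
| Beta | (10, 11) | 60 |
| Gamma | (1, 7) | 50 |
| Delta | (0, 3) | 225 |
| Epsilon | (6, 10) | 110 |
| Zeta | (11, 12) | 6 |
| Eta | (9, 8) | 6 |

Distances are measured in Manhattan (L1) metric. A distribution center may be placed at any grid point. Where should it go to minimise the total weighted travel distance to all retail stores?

(6, 8)

Manhattan distance separates: Σwᵢ(|x−xᵢ|+|y−yᵢ|) = Σwᵢ|x−xᵢ| + Σwᵢ|y−yᵢ|, so x and y are optimised independently as 1-D weighted medians.
Total weight W = 557; half = 278.5.
x-coordinate, sorted with cumulative weight:
  x=0 (Delta, w=225) cum 225
  x=1 (Gamma, w=50) cum 275
  x=6 (Epsilon, w=110) cum 385  ← median
  x=8 (Alpha, w=100) cum 485
  x=9 (Eta, w=6) cum 491
  x=10 (Beta, w=60) cum 551
  x=11 (Zeta, w=6) cum 557
⇒ x* = 6
y-coordinate, sorted with cumulative weight:
  y=3 (Delta, w=225) cum 225
  y=7 (Gamma, w=50) cum 275
  y=8 (Eta, w=6) cum 281  ← median
  y=10 (Epsilon, w=110) cum 391
  y=11 (Alpha, w=100) cum 491
  y=11 (Beta, w=60) cum 551
  y=12 (Zeta, w=6) cum 557
⇒ y* = 8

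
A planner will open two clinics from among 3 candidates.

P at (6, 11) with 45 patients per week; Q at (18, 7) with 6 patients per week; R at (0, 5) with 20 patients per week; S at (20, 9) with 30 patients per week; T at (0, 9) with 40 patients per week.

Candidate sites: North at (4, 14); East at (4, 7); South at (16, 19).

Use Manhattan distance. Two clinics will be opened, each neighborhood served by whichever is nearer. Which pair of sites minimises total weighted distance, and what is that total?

Evaluate every pair (each demand assigned to the nearer of the two):
  {East, South}: total = 1134
  {North, East}: total = 1209
  {North, South}: total = 1349
Best pair: {East, South} with total 1134.

{East, South}, total 1134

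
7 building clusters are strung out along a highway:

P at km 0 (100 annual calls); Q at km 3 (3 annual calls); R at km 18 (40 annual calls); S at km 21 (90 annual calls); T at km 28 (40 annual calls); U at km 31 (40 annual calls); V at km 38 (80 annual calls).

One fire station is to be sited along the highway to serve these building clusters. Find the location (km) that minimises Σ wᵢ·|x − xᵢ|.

x = 21

For a sum of weighted absolute distances on a line, the optimum is the weighted median (not the mean). Total weight W = 393; half-weight = 196.5.
Sort by position and accumulate weight:
  km 0 (P, w=100) → cum 100
  km 3 (Q, w=3) → cum 103
  km 18 (R, w=40) → cum 143
  km 21 (S, w=90) → cum 233  ≥ 196.5 → median here
  km 28 (T, w=40) → cum 273
  km 31 (U, w=40) → cum 313
  km 38 (V, w=80) → cum 393
Optimal location: km 21.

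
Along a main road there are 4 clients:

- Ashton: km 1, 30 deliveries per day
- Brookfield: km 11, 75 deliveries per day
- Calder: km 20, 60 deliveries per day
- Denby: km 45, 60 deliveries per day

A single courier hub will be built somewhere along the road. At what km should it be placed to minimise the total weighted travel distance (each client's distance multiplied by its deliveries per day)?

x = 20

For a sum of weighted absolute distances on a line, the optimum is the weighted median (not the mean). Total weight W = 225; half-weight = 112.5.
Sort by position and accumulate weight:
  km 1 (Ashton, w=30) → cum 30
  km 11 (Brookfield, w=75) → cum 105
  km 20 (Calder, w=60) → cum 165  ≥ 112.5 → median here
  km 45 (Denby, w=60) → cum 225
Optimal location: km 20.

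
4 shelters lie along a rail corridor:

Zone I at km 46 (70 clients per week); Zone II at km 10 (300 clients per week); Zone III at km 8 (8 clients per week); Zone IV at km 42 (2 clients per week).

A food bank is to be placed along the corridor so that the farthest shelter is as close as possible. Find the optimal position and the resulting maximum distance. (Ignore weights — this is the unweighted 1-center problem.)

location 27, max distance 19

The 1-center on a line is the midpoint of the two extreme points: leftmost at 8, rightmost at 46.
Optimal location = (8 + 46)/2 = 27; maximum distance = (46 − 8)/2 = 19.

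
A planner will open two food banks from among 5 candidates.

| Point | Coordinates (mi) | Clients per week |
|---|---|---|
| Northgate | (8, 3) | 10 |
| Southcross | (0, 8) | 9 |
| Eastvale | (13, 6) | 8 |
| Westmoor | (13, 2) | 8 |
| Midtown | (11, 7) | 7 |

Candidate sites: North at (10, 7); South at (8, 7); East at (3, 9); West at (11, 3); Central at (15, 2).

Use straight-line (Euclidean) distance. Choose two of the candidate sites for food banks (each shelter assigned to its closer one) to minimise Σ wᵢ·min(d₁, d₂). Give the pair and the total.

{East, West}, total 133.2

Evaluate every pair (each demand assigned to the nearer of the two):
  {East, West}: total = 133.2
  {North, East}: total = 152.1
  {South, West}: total = 170.3
  {North, West}: total = 170.6
  {North, Central}: total = 183.5
  {South, Central}: total = 185.3
  {South, East}: total = 186.8
  {North, South}: total = 191.5
  {East, Central}: total = 195.8
  {West, Central}: total = 211.6
Best pair: {East, West} with total 133.2.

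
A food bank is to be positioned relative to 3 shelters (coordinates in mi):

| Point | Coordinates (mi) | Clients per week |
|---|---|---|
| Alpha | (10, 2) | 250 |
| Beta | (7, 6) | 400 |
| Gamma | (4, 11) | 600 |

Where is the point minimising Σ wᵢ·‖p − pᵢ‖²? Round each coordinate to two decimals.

(6.16, 7.60)

The minimiser of Σwᵢ‖p−pᵢ‖² is the weighted centroid p* = (Σwᵢpᵢ)/(Σwᵢ).
Σwᵢ = 1250.
Σwᵢxᵢ = 250·10 + 400·7 + 600·4 = 7700.
Σwᵢyᵢ = 250·2 + 400·6 + 600·11 = 9500.
x* = 7700/1250 = 6.16, y* = 9500/1250 = 7.60.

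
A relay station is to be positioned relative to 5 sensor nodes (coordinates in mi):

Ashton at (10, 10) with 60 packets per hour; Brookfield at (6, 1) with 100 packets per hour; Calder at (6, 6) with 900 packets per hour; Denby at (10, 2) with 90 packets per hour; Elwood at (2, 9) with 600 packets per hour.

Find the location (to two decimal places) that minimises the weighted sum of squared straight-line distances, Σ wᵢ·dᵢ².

The minimiser of Σwᵢ‖p−pᵢ‖² is the weighted centroid p* = (Σwᵢpᵢ)/(Σwᵢ).
Σwᵢ = 1750.
Σwᵢxᵢ = 60·10 + 100·6 + 900·6 + 90·10 + 600·2 = 8700.
Σwᵢyᵢ = 60·10 + 100·1 + 900·6 + 90·2 + 600·9 = 11680.
x* = 8700/1750 = 4.97, y* = 11680/1750 = 6.67.

(4.97, 6.67)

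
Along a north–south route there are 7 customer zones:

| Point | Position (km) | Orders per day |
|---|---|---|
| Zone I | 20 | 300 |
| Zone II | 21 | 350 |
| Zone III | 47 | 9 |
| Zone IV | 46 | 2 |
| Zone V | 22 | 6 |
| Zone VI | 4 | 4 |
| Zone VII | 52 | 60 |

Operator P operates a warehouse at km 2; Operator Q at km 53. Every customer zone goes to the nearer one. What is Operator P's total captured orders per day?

The indifferent point is the midpoint (2+53)/2 = 27.5; customer zones left of it (closer to Operator P at 2) go to Operator P, those right go to Operator Q.
  Zone VI at 4 (w=4) → Operator P
  Zone I at 20 (w=300) → Operator P
  Zone II at 21 (w=350) → Operator P
  Zone V at 22 (w=6) → Operator P
  Zone IV at 46 (w=2) → Operator Q
  Zone III at 47 (w=9) → Operator Q
  Zone VII at 52 (w=60) → Operator Q
Operator P captures 660; Operator Q captures 71.

660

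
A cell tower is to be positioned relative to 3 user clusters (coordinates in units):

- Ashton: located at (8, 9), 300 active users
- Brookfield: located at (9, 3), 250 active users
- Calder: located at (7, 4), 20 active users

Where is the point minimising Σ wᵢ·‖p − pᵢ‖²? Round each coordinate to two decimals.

The minimiser of Σwᵢ‖p−pᵢ‖² is the weighted centroid p* = (Σwᵢpᵢ)/(Σwᵢ).
Σwᵢ = 570.
Σwᵢxᵢ = 300·8 + 250·9 + 20·7 = 4790.
Σwᵢyᵢ = 300·9 + 250·3 + 20·4 = 3530.
x* = 4790/570 = 8.40, y* = 3530/570 = 6.19.

(8.40, 6.19)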